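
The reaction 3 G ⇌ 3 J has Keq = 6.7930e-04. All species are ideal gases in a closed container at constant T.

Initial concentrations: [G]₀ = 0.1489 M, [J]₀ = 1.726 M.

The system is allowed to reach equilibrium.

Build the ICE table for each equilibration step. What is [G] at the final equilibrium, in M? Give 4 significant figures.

[G]_eq = 1.723 M

Q₀ = 1558 vs Keq = 6.7930e-04 ⇒ Q>K, reverse
Step 1:
                    G           J
  Initial      0.1489       1.726
  Change        1.575      -1.575
  Equil         1.723      0.1515
  solve Keq expr → x = -0.5248; check Q = 6.7930e-04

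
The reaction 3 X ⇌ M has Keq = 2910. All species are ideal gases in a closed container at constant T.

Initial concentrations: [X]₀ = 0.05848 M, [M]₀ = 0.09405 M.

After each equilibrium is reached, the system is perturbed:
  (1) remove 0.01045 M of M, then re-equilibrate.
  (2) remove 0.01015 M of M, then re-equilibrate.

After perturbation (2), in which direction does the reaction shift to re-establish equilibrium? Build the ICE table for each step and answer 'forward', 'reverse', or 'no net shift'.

Direction: forward

Q₀ = 470.3 vs Keq = 2910 ⇒ Q<K, forward
Step 1:
                  X         M
  Initial   0.05848   0.09405
  Change   -0.02569  0.008563
  Equil     0.03279    0.1026
  solve Keq expr → x = 0.008563; check Q = 2910
Then remove 0.01045 M of M.
Step 2:
                  X         M
  Initial   0.03279   0.09216
  Change  -0.001111 3.7031e-04
  Equil     0.03168   0.09253
  solve Keq expr → x = 3.7031e-04; check Q = 2910
Then remove 0.01015 M of M.
Step 3:
                  X         M
  Initial   0.03168   0.08238
  Change  -0.001156 3.8536e-04
  Equil     0.03053   0.08277
  solve Keq expr → x = 3.8536e-04; check Q = 2910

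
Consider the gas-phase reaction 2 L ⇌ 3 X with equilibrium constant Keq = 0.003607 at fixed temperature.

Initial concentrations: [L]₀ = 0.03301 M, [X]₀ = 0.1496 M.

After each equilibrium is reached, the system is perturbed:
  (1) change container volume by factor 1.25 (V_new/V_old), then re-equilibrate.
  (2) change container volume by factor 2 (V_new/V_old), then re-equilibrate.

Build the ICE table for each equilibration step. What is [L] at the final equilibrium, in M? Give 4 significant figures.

Q₀ = 3.073 vs Keq = 0.003607 ⇒ Q>K, reverse
Step 1:
                   L          X
  I          0.03301     0.1496
  C          0.07635    -0.1145
  E           0.1094    0.03507
  solve Keq expr → x = -0.03818; check Q = 0.003607
Then change container volume by factor 1.25 (V_new/V_old).
Step 2:
                   L          X
  I          0.08749    0.02806
  C        -0.001252   0.001878
  E          0.08624    0.02994
  solve Keq expr → x = 6.2585e-04; check Q = 0.003607
Then change container volume by factor 2 (V_new/V_old).
Step 3:
                   L          X
  I          0.04312    0.01497
  C        -0.002168   0.003253
  E          0.04095    0.01822
  solve Keq expr → x = 0.001084; check Q = 0.003607

[L]_eq = 0.04095 M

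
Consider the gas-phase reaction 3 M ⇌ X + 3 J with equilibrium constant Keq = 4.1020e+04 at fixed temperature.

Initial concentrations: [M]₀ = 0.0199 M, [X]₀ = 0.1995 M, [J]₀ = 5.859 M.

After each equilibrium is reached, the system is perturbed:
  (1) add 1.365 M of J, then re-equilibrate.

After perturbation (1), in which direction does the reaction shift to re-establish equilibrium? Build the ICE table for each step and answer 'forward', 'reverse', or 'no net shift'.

Direction: reverse

Q₀ = 5.0916e+06 vs Keq = 4.1020e+04 ⇒ Q>K, reverse
Step 1:
                  M         X         J
  Initial    0.0199    0.1995     5.859
  Change     0.0739  -0.02463   -0.0739
  Equil      0.0938    0.1749     5.785
  solve Keq expr → x = -0.02463; check Q = 4.1020e+04
Then add 1.365 M of J.
Step 2:
                  M         X         J
  Initial    0.0938    0.1749      7.15
  Change    0.02029 -0.006764  -0.02029
  Equil      0.1141    0.1681      7.13
  solve Keq expr → x = -0.006764; check Q = 4.1020e+04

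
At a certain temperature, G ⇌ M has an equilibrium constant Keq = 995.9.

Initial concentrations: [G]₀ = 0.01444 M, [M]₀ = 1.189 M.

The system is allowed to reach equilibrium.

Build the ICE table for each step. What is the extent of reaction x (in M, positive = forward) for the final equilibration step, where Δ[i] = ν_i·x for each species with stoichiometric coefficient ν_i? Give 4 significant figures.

Q₀ = 82.34 vs Keq = 995.9 ⇒ Q<K, forward
Step 1:
                  G         M
  init      0.01444     1.189
  Δ        -0.01323   0.01323
  eq       0.001207     1.202
  solve Keq expr → x = 0.01323; check Q = 995.9

x = 0.01323 M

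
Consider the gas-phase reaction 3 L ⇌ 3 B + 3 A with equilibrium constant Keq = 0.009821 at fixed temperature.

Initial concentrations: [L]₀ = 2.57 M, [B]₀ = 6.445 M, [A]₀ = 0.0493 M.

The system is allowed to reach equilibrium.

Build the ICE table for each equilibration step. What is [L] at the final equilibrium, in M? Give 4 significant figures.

Q₀ = 0.00189 vs Keq = 0.009821 ⇒ Q<K, forward
Step 1:
                    L           B           A
  init           2.57       6.445      0.0493
  Δ           -0.0345      0.0345      0.0345
  eq            2.536       6.479      0.0838
  solve Keq expr → x = 0.0115; check Q = 0.009821

[L]_eq = 2.536 M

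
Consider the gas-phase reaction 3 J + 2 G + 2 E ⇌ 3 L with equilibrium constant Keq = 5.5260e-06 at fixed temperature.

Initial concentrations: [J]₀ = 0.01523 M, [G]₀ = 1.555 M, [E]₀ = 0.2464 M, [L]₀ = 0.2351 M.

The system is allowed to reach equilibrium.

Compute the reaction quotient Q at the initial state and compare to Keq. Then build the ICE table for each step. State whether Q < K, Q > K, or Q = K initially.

Q₀ = 2.5056e+04 vs Keq = 5.5260e-06 ⇒ Q>K, reverse
Step 1:
                    J           G           E           L
  init        0.01523       1.555      0.2464      0.2351
  Δ            0.2317      0.1545      0.1545     -0.2317
  eq           0.2469       1.709      0.4009    0.003393
  solve Keq expr → x = -0.07724; check Q = 5.5260e-06

Q₀ = 2.5056e+04; Q > K (proceeds reverse)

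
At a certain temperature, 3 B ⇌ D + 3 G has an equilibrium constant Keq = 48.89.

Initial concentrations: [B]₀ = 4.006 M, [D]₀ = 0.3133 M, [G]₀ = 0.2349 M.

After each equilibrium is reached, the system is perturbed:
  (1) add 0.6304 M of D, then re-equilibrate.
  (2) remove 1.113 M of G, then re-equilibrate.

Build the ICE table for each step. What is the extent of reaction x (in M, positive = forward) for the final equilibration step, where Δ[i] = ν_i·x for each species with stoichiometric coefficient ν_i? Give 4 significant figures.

Q₀ = 6.3165e-05 vs Keq = 48.89 ⇒ Q<K, forward
Step 1:
                    B           D           G
  Initial       4.006      0.3133      0.2349
  Change       -3.027       1.009       3.027
  Equil        0.9791       1.322       3.262
  solve Keq expr → x = 1.009; check Q = 48.89
Then add 0.6304 M of D.
Step 2:
                    B           D           G
  Initial      0.9791       1.953       3.262
  Change      0.09679    -0.03226    -0.09679
  Equil         1.076        1.92       3.165
  solve Keq expr → x = -0.03226; check Q = 48.89
Then remove 1.113 M of G.
Step 3:
                    B           D           G
  Initial       1.076        1.92       2.052
  Change      -0.2732     0.09106      0.2732
  Equil        0.8027       2.011       2.325
  solve Keq expr → x = 0.09106; check Q = 48.89

x = 0.09106 M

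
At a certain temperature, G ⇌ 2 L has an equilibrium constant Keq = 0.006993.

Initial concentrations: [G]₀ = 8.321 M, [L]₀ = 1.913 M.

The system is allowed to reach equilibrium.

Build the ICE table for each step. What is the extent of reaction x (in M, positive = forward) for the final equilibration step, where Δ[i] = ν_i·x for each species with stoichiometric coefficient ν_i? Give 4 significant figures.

Q₀ = 0.4398 vs Keq = 0.006993 ⇒ Q>K, reverse
Step 1:
                    G           L
  Initial       8.321       1.913
  Change         0.83       -1.66
  Equil         9.151       0.253
  solve Keq expr → x = -0.83; check Q = 0.006993

x = -0.83 M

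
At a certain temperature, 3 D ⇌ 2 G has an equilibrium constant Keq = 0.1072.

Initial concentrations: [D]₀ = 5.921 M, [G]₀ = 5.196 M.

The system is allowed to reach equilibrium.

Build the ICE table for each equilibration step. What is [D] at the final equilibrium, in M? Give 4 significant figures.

Q₀ = 0.1301 vs Keq = 0.1072 ⇒ Q>K, reverse
Step 1:
                   D          G
  I            5.921      5.196
  C           0.2554    -0.1703
  E            6.176      5.026
  solve Keq expr → x = -0.08513; check Q = 0.1072

[D]_eq = 6.176 M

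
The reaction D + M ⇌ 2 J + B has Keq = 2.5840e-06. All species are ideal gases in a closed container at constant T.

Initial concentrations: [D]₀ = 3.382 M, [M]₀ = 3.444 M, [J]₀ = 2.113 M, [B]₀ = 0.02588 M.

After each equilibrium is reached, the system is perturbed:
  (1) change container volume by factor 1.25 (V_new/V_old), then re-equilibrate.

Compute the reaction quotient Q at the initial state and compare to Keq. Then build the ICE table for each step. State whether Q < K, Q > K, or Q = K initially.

Q₀ = 0.00992 vs Keq = 2.5840e-06 ⇒ Q>K, reverse
Step 1:
                   D          M          J          B
  Initial      3.382      3.444      2.113    0.02588
  Change     0.02587    0.02587   -0.05175   -0.02587
  Equil        3.408       3.47      2.061 7.1916e-06
  solve Keq expr → x = -0.02587; check Q = 2.5840e-06
Then change container volume by factor 1.25 (V_new/V_old).
Step 2:
                   D          M          J          B
  Initial      2.726      2.776      1.649 5.7533e-06
  Change  -1.4383e-06 -1.4383e-06 2.8766e-06 1.4383e-06
  Equil        2.726      2.776      1.649 7.1916e-06
  solve Keq expr → x = 1.4383e-06; check Q = 2.5840e-06

Q₀ = 0.00992; Q > K (proceeds reverse)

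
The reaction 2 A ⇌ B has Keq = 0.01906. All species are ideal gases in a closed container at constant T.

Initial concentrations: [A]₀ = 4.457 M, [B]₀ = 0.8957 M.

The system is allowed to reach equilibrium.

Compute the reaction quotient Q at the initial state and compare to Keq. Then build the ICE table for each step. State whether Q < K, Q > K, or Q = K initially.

Q₀ = 0.04509; Q > K (proceeds reverse)

Q₀ = 0.04509 vs Keq = 0.01906 ⇒ Q>K, reverse
Step 1:
                  A         B
  Initial     4.457    0.8957
  Change     0.7556   -0.3778
  Equil       5.213    0.5179
  solve Keq expr → x = -0.3778; check Q = 0.01906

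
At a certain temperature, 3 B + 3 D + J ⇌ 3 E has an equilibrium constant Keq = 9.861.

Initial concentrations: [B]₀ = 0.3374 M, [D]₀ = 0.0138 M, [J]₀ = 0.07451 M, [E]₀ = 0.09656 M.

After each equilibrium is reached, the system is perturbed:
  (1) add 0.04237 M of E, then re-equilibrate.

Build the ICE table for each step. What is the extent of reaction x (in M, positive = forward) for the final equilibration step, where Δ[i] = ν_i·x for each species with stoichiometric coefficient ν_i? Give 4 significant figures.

x = -0.009108 M

Q₀ = 1.1970e+05 vs Keq = 9.861 ⇒ Q>K, reverse
Step 1:
                  B         D         J         E
  Initial    0.3374    0.0138   0.07451   0.09656
  Change    0.06527   0.06527   0.02176  -0.06527
  Equil      0.4027   0.07907   0.09627   0.03129
  solve Keq expr → x = -0.02176; check Q = 9.861
Then add 0.04237 M of E.
Step 2:
                  B         D         J         E
  Initial    0.4027   0.07907   0.09627   0.07366
  Change    0.02732   0.02732  0.009108  -0.02732
  Equil        0.43    0.1064    0.1054   0.04634
  solve Keq expr → x = -0.009108; check Q = 9.861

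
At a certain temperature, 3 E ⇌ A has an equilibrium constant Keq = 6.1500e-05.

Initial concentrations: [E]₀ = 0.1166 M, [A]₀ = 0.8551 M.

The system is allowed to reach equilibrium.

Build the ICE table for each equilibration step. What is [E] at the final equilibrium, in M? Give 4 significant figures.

[E]_eq = 2.678 M

Q₀ = 539.4 vs Keq = 6.1500e-05 ⇒ Q>K, reverse
Step 1:
                    E           A
  I            0.1166      0.8551
  C             2.562     -0.8539
  E             2.678    0.001182
  solve Keq expr → x = -0.8539; check Q = 6.1500e-05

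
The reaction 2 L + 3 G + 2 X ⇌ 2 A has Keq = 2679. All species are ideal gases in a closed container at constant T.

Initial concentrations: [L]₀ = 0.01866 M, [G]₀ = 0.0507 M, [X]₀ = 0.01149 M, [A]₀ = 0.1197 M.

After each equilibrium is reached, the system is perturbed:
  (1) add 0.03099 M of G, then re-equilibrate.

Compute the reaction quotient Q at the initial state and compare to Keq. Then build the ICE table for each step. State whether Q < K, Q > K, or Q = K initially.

Q₀ = 2.3917e+09 vs Keq = 2679 ⇒ Q>K, reverse
Step 1:
                   L          G          X          A
  Initial    0.01866     0.0507    0.01149     0.1197
  Change     0.08311     0.1247    0.08311   -0.08311
  Equil       0.1018     0.1754     0.0946    0.03659
  solve Keq expr → x = -0.04155; check Q = 2679
Then add 0.03099 M of G.
Step 2:
                   L          G          X          A
  Initial     0.1018     0.2064     0.0946    0.03659
  Change   -0.004224  -0.006336  -0.004224   0.004224
  Equil      0.09754        0.2    0.09037    0.04082
  solve Keq expr → x = 0.002112; check Q = 2679

Q₀ = 2.3917e+09; Q > K (proceeds reverse)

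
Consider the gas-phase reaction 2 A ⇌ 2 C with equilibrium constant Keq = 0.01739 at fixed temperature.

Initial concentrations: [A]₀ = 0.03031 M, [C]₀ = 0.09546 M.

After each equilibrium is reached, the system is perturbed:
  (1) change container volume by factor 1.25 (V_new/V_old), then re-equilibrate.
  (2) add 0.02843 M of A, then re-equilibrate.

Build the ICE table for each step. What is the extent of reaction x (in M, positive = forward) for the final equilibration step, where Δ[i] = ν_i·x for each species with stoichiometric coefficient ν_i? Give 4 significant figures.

Q₀ = 9.919 vs Keq = 0.01739 ⇒ Q>K, reverse
Step 1:
                   A          C
  Initial    0.03031    0.09546
  Change     0.08081   -0.08081
  Equil       0.1111    0.01465
  solve Keq expr → x = -0.0404; check Q = 0.01739
Then change container volume by factor 1.25 (V_new/V_old).
Step 2:
                   A          C
  Initial    0.08889    0.01172
  Change           0          0
  Equil      0.08889    0.01172
  solve Keq expr → x = 0; check Q = 0.01739
Then add 0.02843 M of A.
Step 3:
                   A          C
  Initial     0.1173    0.01172
  Change   -0.003312   0.003312
  Equil        0.114    0.01503
  solve Keq expr → x = 0.001656; check Q = 0.01739

x = 0.001656 M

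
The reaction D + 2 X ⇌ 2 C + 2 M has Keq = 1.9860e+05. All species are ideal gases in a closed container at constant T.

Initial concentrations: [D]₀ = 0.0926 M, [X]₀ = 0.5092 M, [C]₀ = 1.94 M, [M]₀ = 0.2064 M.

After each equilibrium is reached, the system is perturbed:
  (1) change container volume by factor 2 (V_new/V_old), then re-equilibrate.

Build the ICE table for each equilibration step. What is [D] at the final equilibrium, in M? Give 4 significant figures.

[D]_eq = 8.3019e-06 M

Q₀ = 6.678 vs Keq = 1.9860e+05 ⇒ Q<K, forward
Step 1:
                   D          X          C          M
  I           0.0926     0.5092       1.94     0.2064
  C         -0.09257    -0.1851     0.1851     0.1851
  E       3.3194e-05     0.3241      2.125     0.3915
  solve Keq expr → x = 0.09257; check Q = 1.9860e+05
Then change container volume by factor 2 (V_new/V_old).
Step 2:
                   D          X          C          M
  I       1.6597e-05      0.162      1.063     0.1958
  C       -8.2952e-06 -1.6590e-05 1.6590e-05 1.6590e-05
  E       8.3019e-06      0.162      1.063     0.1958
  solve Keq expr → x = 8.2952e-06; check Q = 1.9860e+05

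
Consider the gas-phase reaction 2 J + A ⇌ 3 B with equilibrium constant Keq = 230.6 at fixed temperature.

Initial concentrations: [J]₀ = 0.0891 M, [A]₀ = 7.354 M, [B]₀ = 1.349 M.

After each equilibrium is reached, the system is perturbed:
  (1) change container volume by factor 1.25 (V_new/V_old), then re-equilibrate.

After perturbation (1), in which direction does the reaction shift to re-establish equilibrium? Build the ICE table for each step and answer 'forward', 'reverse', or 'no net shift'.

Q₀ = 42.05 vs Keq = 230.6 ⇒ Q<K, forward
Step 1:
                    J           A           B
  I            0.0891       7.354       1.349
  C          -0.04791    -0.02395     0.07186
  E           0.04119        7.33       1.421
  solve Keq expr → x = 0.02395; check Q = 230.6
Then change container volume by factor 1.25 (V_new/V_old).
Step 2:
                    J           A           B
  I           0.03296       5.864       1.137
  C                 0           0           0
  E           0.03296       5.864       1.137
  solve Keq expr → x = 0; check Q = 230.6

Direction: no net shift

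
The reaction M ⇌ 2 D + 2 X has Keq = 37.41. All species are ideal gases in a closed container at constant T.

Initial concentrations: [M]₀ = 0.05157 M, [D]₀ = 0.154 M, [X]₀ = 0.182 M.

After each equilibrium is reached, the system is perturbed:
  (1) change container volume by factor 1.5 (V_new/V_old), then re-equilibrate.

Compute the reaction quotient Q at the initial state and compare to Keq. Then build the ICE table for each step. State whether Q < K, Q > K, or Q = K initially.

Q₀ = 0.01523; Q < K (proceeds forward)

Q₀ = 0.01523 vs Keq = 37.41 ⇒ Q<K, forward
Step 1:
                  M         D         X
  I         0.05157     0.154     0.182
  C        -0.05143    0.1029    0.1029
  E       1.4310e-04    0.2569    0.2849
  solve Keq expr → x = 0.05143; check Q = 37.41
Then change container volume by factor 1.5 (V_new/V_old).
Step 2:
                  M         D         X
  I       9.5398e-05    0.1712    0.1899
  C       -6.7047e-05 1.3409e-04 1.3409e-04
  E       2.8350e-05    0.1714      0.19
  solve Keq expr → x = 6.7047e-05; check Q = 37.41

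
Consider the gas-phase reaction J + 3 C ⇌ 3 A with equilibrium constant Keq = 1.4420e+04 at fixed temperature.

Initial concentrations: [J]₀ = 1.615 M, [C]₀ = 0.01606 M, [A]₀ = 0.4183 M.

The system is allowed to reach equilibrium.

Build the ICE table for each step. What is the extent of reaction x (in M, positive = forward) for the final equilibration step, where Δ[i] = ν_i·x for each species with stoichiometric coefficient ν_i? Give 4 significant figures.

Q₀ = 1.0941e+04 vs Keq = 1.4420e+04 ⇒ Q<K, forward
Step 1:
                   J          C          A
  Initial      1.615    0.01606     0.4183
  Change  -4.5433e-04  -0.001363   0.001363
  Equil        1.615     0.0147     0.4197
  solve Keq expr → x = 4.5433e-04; check Q = 1.4420e+04

x = 4.5433e-04 M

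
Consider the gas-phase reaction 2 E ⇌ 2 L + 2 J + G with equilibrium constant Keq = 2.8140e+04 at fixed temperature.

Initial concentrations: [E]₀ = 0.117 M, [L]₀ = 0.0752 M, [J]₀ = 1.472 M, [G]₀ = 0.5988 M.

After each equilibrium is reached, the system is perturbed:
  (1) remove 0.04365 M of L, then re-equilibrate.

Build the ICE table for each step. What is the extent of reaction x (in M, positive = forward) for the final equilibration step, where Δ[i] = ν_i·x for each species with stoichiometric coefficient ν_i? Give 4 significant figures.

x = 1.6590e-04 M

Q₀ = 0.536 vs Keq = 2.8140e+04 ⇒ Q<K, forward
Step 1:
                  E         L         J         G
  I           0.117    0.0752     1.472    0.5988
  C         -0.1155    0.1155    0.1155   0.05777
  E        0.001463    0.1907     1.588    0.6566
  solve Keq expr → x = 0.05777; check Q = 2.8140e+04
Then remove 0.04365 M of L.
Step 2:
                  E         L         J         G
  I        0.001463    0.1471     1.588    0.6566
  C       -3.3180e-04 3.3180e-04 3.3180e-04 1.6590e-04
  E        0.001131    0.1474     1.588    0.6567
  solve Keq expr → x = 1.6590e-04; check Q = 2.8140e+04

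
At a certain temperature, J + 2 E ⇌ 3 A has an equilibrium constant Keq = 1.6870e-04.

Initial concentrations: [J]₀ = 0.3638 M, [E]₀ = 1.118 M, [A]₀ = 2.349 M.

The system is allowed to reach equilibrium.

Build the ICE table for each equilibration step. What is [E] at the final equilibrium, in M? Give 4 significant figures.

Q₀ = 28.5 vs Keq = 1.6870e-04 ⇒ Q>K, reverse
Step 1:
                  J         E         A
  init       0.3638     1.118     2.349
  Δ          0.7468     1.494     -2.24
  eq          1.111     2.612    0.1085
  solve Keq expr → x = -0.7468; check Q = 1.6870e-04

[E]_eq = 2.612 M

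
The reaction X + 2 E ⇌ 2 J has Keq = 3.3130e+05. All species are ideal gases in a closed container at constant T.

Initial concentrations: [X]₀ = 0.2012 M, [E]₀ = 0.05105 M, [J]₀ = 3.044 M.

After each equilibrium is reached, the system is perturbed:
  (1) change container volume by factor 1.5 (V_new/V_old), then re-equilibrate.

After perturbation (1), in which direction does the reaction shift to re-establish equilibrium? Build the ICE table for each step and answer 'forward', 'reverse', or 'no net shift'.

Direction: reverse

Q₀ = 1.7671e+04 vs Keq = 3.3130e+05 ⇒ Q<K, forward
Step 1:
                  X         E         J
  I          0.2012   0.05105     3.044
  C        -0.01925   -0.0385    0.0385
  E           0.182   0.01255     3.082
  solve Keq expr → x = 0.01925; check Q = 3.3130e+05
Then change container volume by factor 1.5 (V_new/V_old).
Step 2:
                  X         E         J
  I          0.1213   0.00837     2.055
  C       9.1673e-04  0.001833 -0.001833
  E          0.1222    0.0102     2.053
  solve Keq expr → x = -9.1673e-04; check Q = 3.3130e+05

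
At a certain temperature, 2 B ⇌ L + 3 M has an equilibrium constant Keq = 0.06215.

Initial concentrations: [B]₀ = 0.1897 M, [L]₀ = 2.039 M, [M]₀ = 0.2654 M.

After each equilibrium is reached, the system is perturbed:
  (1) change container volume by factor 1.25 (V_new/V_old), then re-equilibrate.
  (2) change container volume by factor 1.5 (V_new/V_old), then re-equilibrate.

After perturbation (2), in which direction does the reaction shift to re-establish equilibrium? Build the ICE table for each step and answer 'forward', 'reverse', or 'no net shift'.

Q₀ = 1.059 vs Keq = 0.06215 ⇒ Q>K, reverse
Step 1:
                   B          L          M
  I           0.1897      2.039     0.2654
  C          0.08771   -0.04385    -0.1316
  E           0.2774      1.995     0.1338
  solve Keq expr → x = -0.04385; check Q = 0.06215
Then change container volume by factor 1.25 (V_new/V_old).
Step 2:
                   B          L          M
  I           0.2219      1.596     0.1071
  C        -0.009094   0.004547    0.01364
  E           0.2128      1.601     0.1207
  solve Keq expr → x = 0.004547; check Q = 0.06215
Then change container volume by factor 1.5 (V_new/V_old).
Step 3:
                   B          L          M
  I           0.1419      1.067    0.08047
  C         -0.01237   0.006187    0.01856
  E           0.1295      1.073    0.09903
  solve Keq expr → x = 0.006187; check Q = 0.06215

Direction: forward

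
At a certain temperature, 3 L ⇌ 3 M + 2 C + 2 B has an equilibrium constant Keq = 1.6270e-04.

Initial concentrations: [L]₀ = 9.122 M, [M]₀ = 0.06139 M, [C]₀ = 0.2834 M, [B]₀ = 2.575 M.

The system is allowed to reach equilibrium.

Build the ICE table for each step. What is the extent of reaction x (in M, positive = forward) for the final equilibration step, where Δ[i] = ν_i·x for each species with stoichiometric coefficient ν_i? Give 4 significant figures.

x = 0.1079 M

Q₀ = 1.6232e-07 vs Keq = 1.6270e-04 ⇒ Q<K, forward
Step 1:
                    L           M           C           B
  I             9.122     0.06139      0.2834       2.575
  C           -0.3237      0.3237      0.2158      0.2158
  E             8.798      0.3851      0.4992       2.791
  solve Keq expr → x = 0.1079; check Q = 1.6270e-04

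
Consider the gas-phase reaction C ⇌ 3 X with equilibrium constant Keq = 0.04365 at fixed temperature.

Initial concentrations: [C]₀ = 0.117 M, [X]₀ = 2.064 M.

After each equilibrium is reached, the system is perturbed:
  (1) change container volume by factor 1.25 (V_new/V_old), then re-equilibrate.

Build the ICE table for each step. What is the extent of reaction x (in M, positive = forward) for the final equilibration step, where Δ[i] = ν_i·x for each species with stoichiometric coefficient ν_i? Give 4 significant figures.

Q₀ = 75.15 vs Keq = 0.04365 ⇒ Q>K, reverse
Step 1:
                   C          X
  Initial      0.117      2.064
  Change      0.5838     -1.751
  Equil       0.7008     0.3127
  solve Keq expr → x = -0.5838; check Q = 0.04365
Then change container volume by factor 1.25 (V_new/V_old).
Step 2:
                   C          X
  Initial     0.5606     0.2502
  Change    -0.01264    0.03793
  Equil        0.548     0.2881
  solve Keq expr → x = 0.01264; check Q = 0.04365

x = 0.01264 M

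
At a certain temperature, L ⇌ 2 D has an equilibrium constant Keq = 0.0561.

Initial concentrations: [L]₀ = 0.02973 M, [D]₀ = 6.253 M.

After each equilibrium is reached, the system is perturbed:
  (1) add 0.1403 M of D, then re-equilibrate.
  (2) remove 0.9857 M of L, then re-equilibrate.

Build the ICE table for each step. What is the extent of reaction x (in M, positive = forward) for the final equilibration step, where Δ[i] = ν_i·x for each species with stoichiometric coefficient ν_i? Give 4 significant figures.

Q₀ = 1315 vs Keq = 0.0561 ⇒ Q>K, reverse
Step 1:
                    L           D
  init        0.02973       6.253
  Δ             2.923      -5.846
  eq            2.953       0.407
  solve Keq expr → x = -2.923; check Q = 0.0561
Then add 0.1403 M of D.
Step 2:
                    L           D
  init          2.953      0.5473
  Δ           0.06783     -0.1357
  eq            3.021      0.4116
  solve Keq expr → x = -0.06783; check Q = 0.0561
Then remove 0.9857 M of L.
Step 3:
                    L           D
  init          2.035      0.4116
  Δ           0.03542    -0.07085
  eq             2.07      0.3408
  solve Keq expr → x = -0.03542; check Q = 0.0561

x = -0.03542 M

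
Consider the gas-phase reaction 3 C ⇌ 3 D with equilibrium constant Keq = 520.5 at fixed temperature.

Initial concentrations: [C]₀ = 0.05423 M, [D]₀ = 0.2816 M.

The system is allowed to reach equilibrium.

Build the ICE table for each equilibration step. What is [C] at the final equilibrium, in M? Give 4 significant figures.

Q₀ = 140 vs Keq = 520.5 ⇒ Q<K, forward
Step 1:
                    C           D
  init        0.05423      0.2816
  Δ           -0.0171      0.0171
  eq          0.03713      0.2987
  solve Keq expr → x = 0.005699; check Q = 520.5

[C]_eq = 0.03713 M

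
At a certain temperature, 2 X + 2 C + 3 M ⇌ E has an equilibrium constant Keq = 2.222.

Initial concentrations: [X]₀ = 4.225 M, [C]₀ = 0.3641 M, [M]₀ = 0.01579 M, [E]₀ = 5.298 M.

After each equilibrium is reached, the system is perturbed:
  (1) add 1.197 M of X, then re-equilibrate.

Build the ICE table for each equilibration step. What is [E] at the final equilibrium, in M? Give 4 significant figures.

Q₀ = 5.6868e+05 vs Keq = 2.222 ⇒ Q>K, reverse
Step 1:
                  X         C         M         E
  init        4.225    0.3641   0.01579     5.298
  Δ          0.3776    0.3776    0.5664   -0.1888
  eq          4.603    0.7417    0.5822     5.109
  solve Keq expr → x = -0.1888; check Q = 2.222
Then add 1.197 M of X.
Step 2:
                  X         C         M         E
  init          5.8    0.7417    0.5822     5.109
  Δ        -0.04062  -0.04062  -0.06093   0.02031
  eq          5.759    0.7011    0.5212      5.13
  solve Keq expr → x = 0.02031; check Q = 2.222

[E]_eq = 5.13 M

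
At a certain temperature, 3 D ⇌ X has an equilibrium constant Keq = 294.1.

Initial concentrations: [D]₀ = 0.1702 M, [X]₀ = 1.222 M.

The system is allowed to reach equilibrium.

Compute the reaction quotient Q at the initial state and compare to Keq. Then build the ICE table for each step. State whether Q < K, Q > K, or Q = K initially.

Q₀ = 247.9 vs Keq = 294.1 ⇒ Q<K, forward
Step 1:
                  D         X
  Initial    0.1702     1.222
  Change  -0.009299    0.0031
  Equil      0.1609     1.225
  solve Keq expr → x = 0.0031; check Q = 294.1

Q₀ = 247.9; Q < K (proceeds forward)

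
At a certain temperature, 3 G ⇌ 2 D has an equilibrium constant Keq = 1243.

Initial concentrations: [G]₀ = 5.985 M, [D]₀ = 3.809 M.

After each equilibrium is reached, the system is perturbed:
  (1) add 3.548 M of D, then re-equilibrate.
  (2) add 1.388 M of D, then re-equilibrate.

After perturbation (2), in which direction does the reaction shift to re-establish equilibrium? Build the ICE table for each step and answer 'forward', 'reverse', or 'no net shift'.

Q₀ = 0.06768 vs Keq = 1243 ⇒ Q<K, forward
Step 1:
                   G          D
  Initial      5.985      3.809
  Change      -5.627      3.751
  Equil       0.3583       7.56
  solve Keq expr → x = 1.876; check Q = 1243
Then add 3.548 M of D.
Step 2:
                   G          D
  Initial     0.3583      11.11
  Change      0.1029   -0.06857
  Equil       0.4611      11.04
  solve Keq expr → x = -0.03429; check Q = 1243
Then add 1.388 M of D.
Step 3:
                   G          D
  Initial     0.4611      12.43
  Change     0.03722   -0.02481
  Equil       0.4983       12.4
  solve Keq expr → x = -0.01241; check Q = 1243

Direction: reverse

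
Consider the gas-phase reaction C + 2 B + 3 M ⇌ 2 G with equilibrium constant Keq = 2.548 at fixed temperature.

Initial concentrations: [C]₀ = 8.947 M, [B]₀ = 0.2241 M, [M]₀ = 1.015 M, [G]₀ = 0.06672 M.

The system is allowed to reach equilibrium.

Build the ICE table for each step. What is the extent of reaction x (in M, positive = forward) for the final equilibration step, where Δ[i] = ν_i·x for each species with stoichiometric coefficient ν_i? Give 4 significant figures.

x = 0.07807 M

Q₀ = 0.009474 vs Keq = 2.548 ⇒ Q<K, forward
Step 1:
                    C           B           M           G
  init          8.947      0.2241       1.015     0.06672
  Δ          -0.07807     -0.1561     -0.2342      0.1561
  eq            8.869     0.06795      0.7808      0.2229
  solve Keq expr → x = 0.07807; check Q = 2.548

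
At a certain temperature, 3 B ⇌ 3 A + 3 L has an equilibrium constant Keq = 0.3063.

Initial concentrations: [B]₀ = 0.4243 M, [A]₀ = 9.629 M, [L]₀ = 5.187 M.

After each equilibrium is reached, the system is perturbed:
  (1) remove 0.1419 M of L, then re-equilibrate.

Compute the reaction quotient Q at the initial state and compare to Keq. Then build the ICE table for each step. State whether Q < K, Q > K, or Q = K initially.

Q₀ = 1.6311e+06; Q > K (proceeds reverse)

Q₀ = 1.6311e+06 vs Keq = 0.3063 ⇒ Q>K, reverse
Step 1:
                   B          A          L
  Initial     0.4243      9.629      5.187
  Change       4.532     -4.532     -4.532
  Equil        4.956      5.097     0.6554
  solve Keq expr → x = -1.511; check Q = 0.3063
Then remove 0.1419 M of L.
Step 2:
                   B          A          L
  Initial      4.956      5.097     0.5135
  Change     -0.1131     0.1131     0.1131
  Equil        4.843       5.21     0.6265
  solve Keq expr → x = 0.03768; check Q = 0.3063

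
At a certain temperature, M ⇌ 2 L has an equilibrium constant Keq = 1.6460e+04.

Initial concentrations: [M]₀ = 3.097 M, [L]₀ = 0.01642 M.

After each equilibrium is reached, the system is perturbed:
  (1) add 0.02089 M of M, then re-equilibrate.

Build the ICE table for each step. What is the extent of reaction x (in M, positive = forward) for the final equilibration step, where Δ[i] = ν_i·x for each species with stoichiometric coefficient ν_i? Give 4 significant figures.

Q₀ = 8.7057e-05 vs Keq = 1.6460e+04 ⇒ Q<K, forward
Step 1:
                  M         L
  I           3.097   0.01642
  C          -3.095     6.189
  E         0.00234     6.206
  solve Keq expr → x = 3.095; check Q = 1.6460e+04
Then add 0.02089 M of M.
Step 2:
                  M         L
  I         0.02323     6.206
  C        -0.02086   0.04172
  E        0.002371     6.247
  solve Keq expr → x = 0.02086; check Q = 1.6460e+04

x = 0.02086 M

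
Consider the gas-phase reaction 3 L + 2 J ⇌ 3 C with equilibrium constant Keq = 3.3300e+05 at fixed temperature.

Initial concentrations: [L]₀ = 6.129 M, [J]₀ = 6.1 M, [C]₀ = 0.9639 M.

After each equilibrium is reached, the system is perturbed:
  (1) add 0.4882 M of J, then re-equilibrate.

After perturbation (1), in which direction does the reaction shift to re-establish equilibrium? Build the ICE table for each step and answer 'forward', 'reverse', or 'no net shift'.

Direction: forward

Q₀ = 1.0454e-04 vs Keq = 3.3300e+05 ⇒ Q<K, forward
Step 1:
                   L          J          C
  I            6.129        6.1     0.9639
  C           -6.066     -4.044      6.066
  E          0.06273      2.056       7.03
  solve Keq expr → x = 2.022; check Q = 3.3300e+05
Then add 0.4882 M of J.
Step 2:
                   L          J          C
  I          0.06273      2.544       7.03
  C        -0.008166  -0.005444   0.008166
  E          0.05457      2.539      7.038
  solve Keq expr → x = 0.002722; check Q = 3.3300e+05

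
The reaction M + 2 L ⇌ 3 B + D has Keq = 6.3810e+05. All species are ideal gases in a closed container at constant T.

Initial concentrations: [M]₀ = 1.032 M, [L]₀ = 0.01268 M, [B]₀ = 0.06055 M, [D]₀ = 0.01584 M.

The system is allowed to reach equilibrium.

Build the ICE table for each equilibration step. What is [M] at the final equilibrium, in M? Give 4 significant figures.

[M]_eq = 1.026 M

Q₀ = 0.02119 vs Keq = 6.3810e+05 ⇒ Q<K, forward
Step 1:
                    M           L           B           D
  Initial       1.032     0.01268     0.06055     0.01584
  Change    -0.006338    -0.01268     0.01901    0.006338
  Equil         1.026  4.1313e-06     0.07956     0.02218
  solve Keq expr → x = 0.006338; check Q = 6.3810e+05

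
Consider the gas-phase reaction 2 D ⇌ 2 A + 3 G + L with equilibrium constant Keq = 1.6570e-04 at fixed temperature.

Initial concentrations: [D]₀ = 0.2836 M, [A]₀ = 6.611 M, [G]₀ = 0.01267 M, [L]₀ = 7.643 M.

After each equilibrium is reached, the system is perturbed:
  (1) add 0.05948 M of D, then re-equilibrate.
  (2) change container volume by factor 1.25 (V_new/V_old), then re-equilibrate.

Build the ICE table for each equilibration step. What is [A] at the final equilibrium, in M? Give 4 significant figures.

[A]_eq = 5.285 M

Q₀ = 0.008447 vs Keq = 1.6570e-04 ⇒ Q>K, reverse
Step 1:
                  D         A         G         L
  init       0.2836     6.611   0.01267     7.643
  Δ        0.006134 -0.006134 -0.009201 -0.003067
  eq         0.2897     6.605  0.003469      7.64
  solve Keq expr → x = -0.003067; check Q = 1.6570e-04
Then add 0.05948 M of D.
Step 2:
                  D         A         G         L
  init       0.3492     6.605  0.003469      7.64
  Δ       -3.0492e-04 3.0492e-04 4.5738e-04 1.5246e-04
  eq         0.3489     6.605  0.003926      7.64
  solve Keq expr → x = 1.5246e-04; check Q = 1.6570e-04
Then change container volume by factor 1.25 (V_new/V_old).
Step 3:
                  D         A         G         L
  init       0.2791     5.284  0.003141     6.112
  Δ       -7.2042e-04 7.2042e-04  0.001081 3.6021e-04
  eq         0.2784     5.285  0.004222     6.112
  solve Keq expr → x = 3.6021e-04; check Q = 1.6570e-04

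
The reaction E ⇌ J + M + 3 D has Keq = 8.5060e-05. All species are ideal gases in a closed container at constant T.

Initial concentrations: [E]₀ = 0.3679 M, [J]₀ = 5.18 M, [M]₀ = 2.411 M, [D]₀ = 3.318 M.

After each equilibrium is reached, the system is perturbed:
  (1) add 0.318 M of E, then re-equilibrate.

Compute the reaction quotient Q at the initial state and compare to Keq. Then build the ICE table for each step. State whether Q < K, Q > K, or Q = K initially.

Q₀ = 1240; Q > K (proceeds reverse)

Q₀ = 1240 vs Keq = 8.5060e-05 ⇒ Q>K, reverse
Step 1:
                  E         J         M         D
  I          0.3679      5.18     2.411     3.318
  C           1.096    -1.096    -1.096    -3.289
  E           1.464     4.084     1.315   0.02852
  solve Keq expr → x = -1.096; check Q = 8.5060e-05
Then add 0.318 M of E.
Step 2:
                  E         J         M         D
  I           1.782     4.084     1.315   0.02852
  C       -6.4026e-04 6.4026e-04 6.4026e-04  0.001921
  E           1.782     4.084     1.315   0.03044
  solve Keq expr → x = 6.4026e-04; check Q = 8.5060e-05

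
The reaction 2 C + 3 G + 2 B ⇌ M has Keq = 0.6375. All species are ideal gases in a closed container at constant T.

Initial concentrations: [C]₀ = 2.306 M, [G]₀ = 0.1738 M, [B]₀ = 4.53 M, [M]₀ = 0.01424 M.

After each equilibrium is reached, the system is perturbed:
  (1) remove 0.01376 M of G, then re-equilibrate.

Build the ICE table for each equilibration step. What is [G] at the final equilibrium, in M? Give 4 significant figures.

[G]_eq = 0.08458 M

Q₀ = 0.02486 vs Keq = 0.6375 ⇒ Q<K, forward
Step 1:
                    C           G           B           M
  init          2.306      0.1738        4.53     0.01424
  Δ           -0.0576     -0.0864     -0.0576      0.0288
  eq            2.248      0.0874       4.472     0.04304
  solve Keq expr → x = 0.0288; check Q = 0.6375
Then remove 0.01376 M of G.
Step 2:
                    C           G           B           M
  init          2.248     0.07364       4.472     0.04304
  Δ          0.007295     0.01094    0.007295   -0.003648
  eq            2.256     0.08458        4.48     0.03939
  solve Keq expr → x = -0.003648; check Q = 0.6375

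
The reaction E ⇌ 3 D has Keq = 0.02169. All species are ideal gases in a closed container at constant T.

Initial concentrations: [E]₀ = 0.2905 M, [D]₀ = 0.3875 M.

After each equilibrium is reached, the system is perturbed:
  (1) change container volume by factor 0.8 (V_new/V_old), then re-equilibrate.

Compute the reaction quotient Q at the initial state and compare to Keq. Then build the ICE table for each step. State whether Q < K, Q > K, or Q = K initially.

Q₀ = 0.2003 vs Keq = 0.02169 ⇒ Q>K, reverse
Step 1:
                   E          D
  init        0.2905     0.3875
  Δ          0.06341    -0.1902
  eq          0.3539     0.1973
  solve Keq expr → x = -0.06341; check Q = 0.02169
Then change container volume by factor 0.8 (V_new/V_old).
Step 2:
                   E          D
  init        0.4424     0.2466
  Δ          0.01079   -0.03237
  eq          0.4532     0.2142
  solve Keq expr → x = -0.01079; check Q = 0.02169

Q₀ = 0.2003; Q > K (proceeds reverse)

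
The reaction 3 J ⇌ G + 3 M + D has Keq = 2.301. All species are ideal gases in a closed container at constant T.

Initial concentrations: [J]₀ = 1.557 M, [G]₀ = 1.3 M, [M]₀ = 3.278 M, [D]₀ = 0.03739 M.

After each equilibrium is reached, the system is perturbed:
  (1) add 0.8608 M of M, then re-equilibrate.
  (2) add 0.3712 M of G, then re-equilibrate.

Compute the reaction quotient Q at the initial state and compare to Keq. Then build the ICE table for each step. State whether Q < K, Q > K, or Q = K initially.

Q₀ = 0.4536 vs Keq = 2.301 ⇒ Q<K, forward
Step 1:
                   J          G          M          D
  I            1.557        1.3      3.278    0.03739
  C          -0.1939    0.06464     0.1939    0.06464
  E            1.363      1.365      3.472      0.102
  solve Keq expr → x = 0.06464; check Q = 2.301
Then add 0.8608 M of M.
Step 2:
                   J          G          M          D
  I            1.363      1.365      4.333      0.102
  C           0.0951    -0.0317    -0.0951    -0.0317
  E            1.458      1.333      4.238    0.07033
  solve Keq expr → x = -0.0317; check Q = 2.301
Then add 0.3712 M of G.
Step 3:
                   J          G          M          D
  I            1.458      1.704      4.238    0.07033
  C          0.03048   -0.01016   -0.03048   -0.01016
  E            1.489      1.694      4.207    0.06017
  solve Keq expr → x = -0.01016; check Q = 2.301

Q₀ = 0.4536; Q < K (proceeds forward)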